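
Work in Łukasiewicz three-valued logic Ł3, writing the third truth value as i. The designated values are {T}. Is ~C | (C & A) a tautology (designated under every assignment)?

Countermodel: C=T, A=i gives i, which is not designated.

No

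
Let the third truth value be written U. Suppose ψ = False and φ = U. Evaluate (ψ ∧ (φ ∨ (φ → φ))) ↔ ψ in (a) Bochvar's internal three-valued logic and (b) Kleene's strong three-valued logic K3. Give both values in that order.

U; True

In Bochvar's internal three-valued logic: φ → φ = U → U = U  [any arg is the third value ⇒ result is the third value]
φ ∨ (φ → φ) = U ∨ U = U
ψ ∧ (φ ∨ (φ → φ)) = False ∧ U = U
(ψ ∧ (φ ∨ (φ → φ))) ↔ ψ = U ↔ False = U
In Kleene's strong three-valued logic K3: φ → φ = U → U = U
φ ∨ (φ → φ) = U ∨ U = U
ψ ∧ (φ ∨ (φ → φ)) = False ∧ U = False
(ψ ∧ (φ ∨ (φ → φ))) ↔ ψ = False ↔ False = True
They differ because Bochvar's internal three-valued logic and Kleene's strong three-valued logic K3 treat U differently under the binary connectives.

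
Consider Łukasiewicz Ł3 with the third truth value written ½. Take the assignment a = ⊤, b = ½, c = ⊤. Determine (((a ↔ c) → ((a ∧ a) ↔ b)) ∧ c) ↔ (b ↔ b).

½

a ↔ c = ⊤ ↔ ⊤ = ⊤
a ∧ a = ⊤ ∧ ⊤ = ⊤
(a ∧ a) ↔ b = ⊤ ↔ ½ = ½  [1 − |1−½|]
(a ↔ c) → ((a ∧ a) ↔ b) = ⊤ → ½ = ½
((a ↔ c) → ((a ∧ a) ↔ b)) ∧ c = ½ ∧ ⊤ = ½
b ↔ b = ½ ↔ ½ = ⊤
(((a ↔ c) → ((a ∧ a) ↔ b)) ∧ c) ↔ (b ↔ b) = ½ ↔ ⊤ = ½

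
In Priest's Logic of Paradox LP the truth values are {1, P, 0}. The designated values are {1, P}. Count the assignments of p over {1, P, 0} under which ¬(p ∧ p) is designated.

p=1: 0 ·
p=P: P ✓
p=0: 1 ✓

2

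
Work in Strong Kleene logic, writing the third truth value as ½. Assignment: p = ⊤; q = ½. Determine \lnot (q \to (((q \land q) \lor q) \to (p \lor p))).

q \land q = ½ \land ½ = ½
(q \land q) \lor q = ½ \lor ½ = ½
p \lor p = ⊤ \lor ⊤ = ⊤
((q \land q) \lor q) \to (p \lor p) = ½ \to ⊤ = ⊤
q \to (((q \land q) \lor q) \to (p \lor p)) = ½ \to ⊤ = ⊤
\lnot (q \to (((q \land q) \lor q) \to (p \lor p))) = \lnot ⊤ = ⊥

⊥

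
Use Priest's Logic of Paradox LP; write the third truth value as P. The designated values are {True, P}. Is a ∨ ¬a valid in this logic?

Every assignment of a over {True, P, False} gives a value in {True, P}.
In particular, with a=P: a ∨ ¬a = P.

Yes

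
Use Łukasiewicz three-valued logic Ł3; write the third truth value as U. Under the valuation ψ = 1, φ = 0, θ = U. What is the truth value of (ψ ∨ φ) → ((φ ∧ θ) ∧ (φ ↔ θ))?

0

ψ ∨ φ = 1 ∨ 0 = 1
φ ∧ θ = 0 ∧ U = 0
φ ↔ θ = 0 ↔ U = U  [1 − |0−½|]
(φ ∧ θ) ∧ (φ ↔ θ) = 0 ∧ U = 0
(ψ ∨ φ) → ((φ ∧ θ) ∧ (φ ↔ θ)) = 1 → 0 = 0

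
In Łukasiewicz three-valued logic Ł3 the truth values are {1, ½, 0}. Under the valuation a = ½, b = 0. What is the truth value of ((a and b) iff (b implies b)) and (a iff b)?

0

a and b = ½ and 0 = 0
b implies b = 0 implies 0 = 1
(a and b) iff (b implies b) = 0 iff 1 = 0
a iff b = ½ iff 0 = ½  [1 − |½−0|]
((a and b) iff (b implies b)) and (a iff b) = 0 and ½ = 0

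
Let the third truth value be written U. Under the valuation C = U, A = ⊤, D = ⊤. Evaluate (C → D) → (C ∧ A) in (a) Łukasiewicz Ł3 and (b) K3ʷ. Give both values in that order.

U; U

In Łukasiewicz Ł3: C → D = U → ⊤ = ⊤  [min(1, 1−½+1)]
C ∧ A = U ∧ ⊤ = U
(C → D) → (C ∧ A) = ⊤ → U = U
In K3ʷ: C → D = U → ⊤ = U  [any arg is the third value ⇒ result is the third value]
C ∧ A = U ∧ ⊤ = U
(C → D) → (C ∧ A) = U → U = U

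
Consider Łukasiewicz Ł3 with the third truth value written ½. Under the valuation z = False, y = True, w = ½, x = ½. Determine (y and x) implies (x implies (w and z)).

y and x = True and ½ = ½
w and z = ½ and False = False
x implies (w and z) = ½ implies False = ½  [min(1, 1−½+0)]
(y and x) implies (x implies (w and z)) = ½ implies ½ = True

True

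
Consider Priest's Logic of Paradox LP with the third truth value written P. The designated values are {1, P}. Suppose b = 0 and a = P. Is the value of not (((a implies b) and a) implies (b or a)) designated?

a implies b = P implies 0 = P
(a implies b) and a = P and P = P
b or a = 0 or P = P
((a implies b) and a) implies (b or a) = P implies P = P
not (((a implies b) and a) implies (b or a)) = not P = P
P ∈ {1, P}.

Yes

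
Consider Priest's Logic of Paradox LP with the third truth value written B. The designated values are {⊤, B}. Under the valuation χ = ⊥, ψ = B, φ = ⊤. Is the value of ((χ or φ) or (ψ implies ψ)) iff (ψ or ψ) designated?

χ or φ = ⊥ or ⊤ = ⊤
ψ implies ψ = B implies B = B
(χ or φ) or (ψ implies ψ) = ⊤ or B = ⊤
ψ or ψ = B or B = B
((χ or φ) or (ψ implies ψ)) iff (ψ or ψ) = ⊤ iff B = B
B ∈ {⊤, B}.

Yes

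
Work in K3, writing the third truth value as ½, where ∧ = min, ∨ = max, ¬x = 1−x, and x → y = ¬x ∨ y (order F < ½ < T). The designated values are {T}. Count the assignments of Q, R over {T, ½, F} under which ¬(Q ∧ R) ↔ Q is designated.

Designated under: (Q=T, R=F).

1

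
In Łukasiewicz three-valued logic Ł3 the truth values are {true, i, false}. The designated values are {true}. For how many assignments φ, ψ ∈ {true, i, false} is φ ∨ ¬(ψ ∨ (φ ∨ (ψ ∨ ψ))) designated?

4

Designated under: (φ=true, ψ=true); (φ=true, ψ=i); (φ=true, ψ=false); (φ=false, ψ=false).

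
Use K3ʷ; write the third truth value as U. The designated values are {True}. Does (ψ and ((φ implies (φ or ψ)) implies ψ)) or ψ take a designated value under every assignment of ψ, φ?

No

Countermodel: ψ=True, φ=U gives U, which is not designated.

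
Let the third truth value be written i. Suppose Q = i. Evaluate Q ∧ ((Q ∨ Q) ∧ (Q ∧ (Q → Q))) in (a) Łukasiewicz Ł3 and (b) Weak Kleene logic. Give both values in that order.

In Łukasiewicz Ł3: Q ∨ Q = i ∨ i = i
Q → Q = i → i = ⊤  [min(1, 1−½+½)]
Q ∧ (Q → Q) = i ∧ ⊤ = i
(Q ∨ Q) ∧ (Q ∧ (Q → Q)) = i ∧ i = i
Q ∧ ((Q ∨ Q) ∧ (Q ∧ (Q → Q))) = i ∧ i = i
In Weak Kleene logic: Q ∨ Q = i ∨ i = i
Q → Q = i → i = i  [any arg is the third value ⇒ result is the third value]
Q ∧ (Q → Q) = i ∧ i = i
(Q ∨ Q) ∧ (Q ∧ (Q → Q)) = i ∧ i = i
Q ∧ ((Q ∨ Q) ∧ (Q ∧ (Q → Q))) = i ∧ i = i

i; i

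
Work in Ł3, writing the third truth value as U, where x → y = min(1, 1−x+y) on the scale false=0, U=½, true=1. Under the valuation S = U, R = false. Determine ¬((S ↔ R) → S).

false

S ↔ R = U ↔ false = U  [1 − |½−0|]
(S ↔ R) → S = U → U = true
¬((S ↔ R) → S) = ¬true = false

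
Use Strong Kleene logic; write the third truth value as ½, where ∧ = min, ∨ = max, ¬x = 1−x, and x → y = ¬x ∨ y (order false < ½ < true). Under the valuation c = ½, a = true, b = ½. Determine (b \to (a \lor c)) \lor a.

true

a \lor c = true \lor ½ = true
b \to (a \lor c) = ½ \to true = true  [\lnot ½ \lor true]
(b \to (a \lor c)) \lor a = true \lor true = true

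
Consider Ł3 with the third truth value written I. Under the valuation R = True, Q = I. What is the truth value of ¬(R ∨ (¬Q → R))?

¬Q = ¬I = I
¬Q → R = I → True = True
R ∨ (¬Q → R) = True ∨ True = True
¬(R ∨ (¬Q → R)) = ¬True = False

False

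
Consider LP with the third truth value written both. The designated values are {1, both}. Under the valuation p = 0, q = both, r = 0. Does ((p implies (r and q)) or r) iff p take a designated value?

No

r and q = 0 and both = 0
p implies (r and q) = 0 implies 0 = 1
(p implies (r and q)) or r = 1 or 0 = 1
((p implies (r and q)) or r) iff p = 1 iff 0 = 0
0 ∉ {1, both}.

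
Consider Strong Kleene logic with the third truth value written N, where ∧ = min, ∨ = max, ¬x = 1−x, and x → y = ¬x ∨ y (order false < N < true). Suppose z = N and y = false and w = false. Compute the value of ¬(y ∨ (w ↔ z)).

w ↔ z = false ↔ N = N
y ∨ (w ↔ z) = false ∨ N = N
¬(y ∨ (w ↔ z)) = ¬N = N

N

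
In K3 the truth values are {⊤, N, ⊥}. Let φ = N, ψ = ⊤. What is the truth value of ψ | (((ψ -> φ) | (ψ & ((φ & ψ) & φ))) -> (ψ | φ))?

ψ -> φ = ⊤ -> N = N  [~⊤ | N]
φ & ψ = N & ⊤ = N
(φ & ψ) & φ = N & N = N
ψ & ((φ & ψ) & φ) = ⊤ & N = N
(ψ -> φ) | (ψ & ((φ & ψ) & φ)) = N | N = N
ψ | φ = ⊤ | N = ⊤
((ψ -> φ) | (ψ & ((φ & ψ) & φ))) -> (ψ | φ) = N -> ⊤ = ⊤
ψ | (((ψ -> φ) | (ψ & ((φ & ψ) & φ))) -> (ψ | φ)) = ⊤ | ⊤ = ⊤

⊤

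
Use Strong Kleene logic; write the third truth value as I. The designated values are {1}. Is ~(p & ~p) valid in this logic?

Countermodel: p=I gives I, which is not designated.

No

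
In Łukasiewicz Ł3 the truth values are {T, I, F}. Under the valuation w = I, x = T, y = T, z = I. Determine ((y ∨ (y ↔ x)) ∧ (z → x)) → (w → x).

y ↔ x = T ↔ T = T
y ∨ (y ↔ x) = T ∨ T = T
z → x = I → T = T  [min(1, 1−½+1)]
(y ∨ (y ↔ x)) ∧ (z → x) = T ∧ T = T
w → x = I → T = T
((y ∨ (y ↔ x)) ∧ (z → x)) → (w → x) = T → T = T

T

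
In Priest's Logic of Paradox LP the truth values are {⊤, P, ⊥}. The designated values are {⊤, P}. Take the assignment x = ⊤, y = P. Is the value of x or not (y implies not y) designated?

not y = not P = P
y implies not y = P implies P = P
not (y implies not y) = not P = P
x or not (y implies not y) = ⊤ or P = ⊤
⊤ ∈ {⊤, P}.

Yes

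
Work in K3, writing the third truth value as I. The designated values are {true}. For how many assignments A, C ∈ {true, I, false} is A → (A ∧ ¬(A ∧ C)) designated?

Designated under: (A=true, C=false); (A=false, C=true); (A=false, C=I); (A=false, C=false).

4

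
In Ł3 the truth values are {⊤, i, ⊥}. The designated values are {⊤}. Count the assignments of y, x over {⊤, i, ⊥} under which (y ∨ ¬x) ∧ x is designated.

1

Designated under: (y=⊤, x=⊤).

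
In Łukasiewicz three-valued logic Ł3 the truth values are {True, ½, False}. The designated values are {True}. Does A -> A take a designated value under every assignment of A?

Every assignment of A over {True, ½, False} gives a value in {True}.
In particular, with A=½: A -> A = True.

Yes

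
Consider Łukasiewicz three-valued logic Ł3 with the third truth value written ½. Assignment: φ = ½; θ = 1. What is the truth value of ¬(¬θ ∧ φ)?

¬θ = ¬1 = 0
¬θ ∧ φ = 0 ∧ ½ = 0
¬(¬θ ∧ φ) = ¬0 = 1

1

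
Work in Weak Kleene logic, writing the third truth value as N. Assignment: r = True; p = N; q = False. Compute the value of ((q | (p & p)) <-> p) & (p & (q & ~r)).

p & p = N & N = N
q | (p & p) = False | N = N
(q | (p & p)) <-> p = N <-> N = N
~r = ~True = False
q & ~r = False & False = False
p & (q & ~r) = N & False = N
((q | (p & p)) <-> p) & (p & (q & ~r)) = N & N = N

N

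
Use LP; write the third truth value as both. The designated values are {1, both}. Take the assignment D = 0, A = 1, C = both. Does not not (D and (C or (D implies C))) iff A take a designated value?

D implies C = 0 implies both = 1
C or (D implies C) = both or 1 = 1
D and (C or (D implies C)) = 0 and 1 = 0
not (D and (C or (D implies C))) = not 0 = 1
not not (D and (C or (D implies C))) = not 1 = 0
not not (D and (C or (D implies C))) iff A = 0 iff 1 = 0
0 ∉ {1, both}.

No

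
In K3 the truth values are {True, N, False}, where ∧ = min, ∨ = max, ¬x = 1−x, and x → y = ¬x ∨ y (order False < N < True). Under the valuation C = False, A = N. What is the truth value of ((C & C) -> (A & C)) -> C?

False

C & C = False & False = False
A & C = N & False = False
(C & C) -> (A & C) = False -> False = True
((C & C) -> (A & C)) -> C = True -> False = False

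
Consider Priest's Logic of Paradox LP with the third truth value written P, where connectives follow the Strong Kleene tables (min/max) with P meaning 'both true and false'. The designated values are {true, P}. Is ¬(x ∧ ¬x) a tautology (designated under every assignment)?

Every assignment of x over {true, P, false} gives a value in {true, P}.
In particular, with x=P: ¬(x ∧ ¬x) = P.

Yes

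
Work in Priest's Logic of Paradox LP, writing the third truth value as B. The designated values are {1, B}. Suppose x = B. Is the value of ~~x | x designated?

~x = ~B = B
~~x = ~B = B
~~x | x = B | B = B
B ∈ {1, B}.

Yes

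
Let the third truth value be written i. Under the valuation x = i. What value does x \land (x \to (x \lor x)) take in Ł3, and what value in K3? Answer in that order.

i; i

In Ł3: x \lor x = i \lor i = i
x \to (x \lor x) = i \to i = 1  [min(1, 1−½+½)]
x \land (x \to (x \lor x)) = i \land 1 = i
In K3: x \lor x = i \lor i = i
x \to (x \lor x) = i \to i = i  [\lnot i \lor i]
x \land (x \to (x \lor x)) = i \land i = i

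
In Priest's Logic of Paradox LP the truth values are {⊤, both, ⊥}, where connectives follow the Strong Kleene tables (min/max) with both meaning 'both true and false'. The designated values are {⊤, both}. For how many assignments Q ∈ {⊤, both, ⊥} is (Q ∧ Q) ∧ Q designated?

2

Q=⊤: ⊤ ✓
Q=both: both ✓
Q=⊥: ⊥ ·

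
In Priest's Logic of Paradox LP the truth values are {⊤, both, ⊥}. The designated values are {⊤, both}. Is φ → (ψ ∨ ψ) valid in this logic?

Countermodel: φ=⊤, ψ=⊥ gives ⊥, which is not designated.

No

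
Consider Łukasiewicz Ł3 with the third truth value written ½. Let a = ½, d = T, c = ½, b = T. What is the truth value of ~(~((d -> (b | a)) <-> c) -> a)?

F

b | a = T | ½ = T
d -> (b | a) = T -> T = T
(d -> (b | a)) <-> c = T <-> ½ = ½  [1 − |1−½|]
~((d -> (b | a)) <-> c) = ~½ = ½
~((d -> (b | a)) <-> c) -> a = ½ -> ½ = T
~(~((d -> (b | a)) <-> c) -> a) = ~T = F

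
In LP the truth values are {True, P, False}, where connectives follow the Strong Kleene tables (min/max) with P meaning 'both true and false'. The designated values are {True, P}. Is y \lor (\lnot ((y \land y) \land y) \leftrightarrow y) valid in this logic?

No

Countermodel: y=False gives False, which is not designated.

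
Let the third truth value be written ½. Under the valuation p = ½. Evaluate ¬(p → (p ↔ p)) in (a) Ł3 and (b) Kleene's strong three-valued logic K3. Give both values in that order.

⊥; ½

In Ł3: p ↔ p = ½ ↔ ½ = ⊤  [1 − |½−½|]
p → (p ↔ p) = ½ → ⊤ = ⊤
¬(p → (p ↔ p)) = ¬⊤ = ⊥
In Kleene's strong three-valued logic K3: p ↔ p = ½ ↔ ½ = ½
p → (p ↔ p) = ½ → ½ = ½  [¬½ ∨ ½]
¬(p → (p ↔ p)) = ¬½ = ½
They differ because Ł3 and Kleene's strong three-valued logic K3 treat ½ differently under implication.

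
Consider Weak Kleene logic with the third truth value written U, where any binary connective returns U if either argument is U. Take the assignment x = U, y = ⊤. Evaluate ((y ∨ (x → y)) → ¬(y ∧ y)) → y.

U

x → y = U → ⊤ = U  [any arg is the third value ⇒ result is the third value]
y ∨ (x → y) = ⊤ ∨ U = U
y ∧ y = ⊤ ∧ ⊤ = ⊤
¬(y ∧ y) = ¬⊤ = ⊥
(y ∨ (x → y)) → ¬(y ∧ y) = U → ⊥ = U
((y ∨ (x → y)) → ¬(y ∧ y)) → y = U → ⊤ = U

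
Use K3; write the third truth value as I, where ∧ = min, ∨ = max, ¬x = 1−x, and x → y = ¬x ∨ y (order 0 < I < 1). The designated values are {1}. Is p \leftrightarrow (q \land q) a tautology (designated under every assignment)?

No

Countermodel: p=1, q=I gives I, which is not designated.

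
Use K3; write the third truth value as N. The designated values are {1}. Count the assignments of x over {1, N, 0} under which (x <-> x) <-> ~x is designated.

x=1: 0 ·
x=N: N ·
x=0: 1 ✓

1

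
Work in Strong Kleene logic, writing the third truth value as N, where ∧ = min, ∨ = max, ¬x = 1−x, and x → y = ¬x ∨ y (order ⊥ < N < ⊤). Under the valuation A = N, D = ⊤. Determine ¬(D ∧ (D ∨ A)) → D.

D ∨ A = ⊤ ∨ N = ⊤
D ∧ (D ∨ A) = ⊤ ∧ ⊤ = ⊤
¬(D ∧ (D ∨ A)) = ¬⊤ = ⊥
¬(D ∧ (D ∨ A)) → D = ⊥ → ⊤ = ⊤

⊤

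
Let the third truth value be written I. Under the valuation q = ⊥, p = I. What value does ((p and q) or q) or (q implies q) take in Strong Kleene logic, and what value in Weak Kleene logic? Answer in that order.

In Strong Kleene logic: p and q = I and ⊥ = ⊥
(p and q) or q = ⊥ or ⊥ = ⊥
q implies q = ⊥ implies ⊥ = ⊤
((p and q) or q) or (q implies q) = ⊥ or ⊤ = ⊤
In Weak Kleene logic: p and q = I and ⊥ = I
(p and q) or q = I or ⊥ = I
q implies q = ⊥ implies ⊥ = ⊤
((p and q) or q) or (q implies q) = I or ⊤ = I
They differ because Strong Kleene logic and Weak Kleene logic treat I differently under the binary connectives.

⊤; I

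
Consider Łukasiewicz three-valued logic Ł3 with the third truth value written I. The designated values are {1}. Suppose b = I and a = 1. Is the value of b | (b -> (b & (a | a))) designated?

a | a = 1 | 1 = 1
b & (a | a) = I & 1 = I
b -> (b & (a | a)) = I -> I = 1  [min(1, 1−½+½)]
b | (b -> (b & (a | a))) = I | 1 = 1
1 ∈ {1}.

Yes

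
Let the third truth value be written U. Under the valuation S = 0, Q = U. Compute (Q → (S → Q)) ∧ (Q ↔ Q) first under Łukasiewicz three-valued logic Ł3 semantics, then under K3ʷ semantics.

In Łukasiewicz three-valued logic Ł3: S → Q = 0 → U = 1  [min(1, 1−0+½)]
Q → (S → Q) = U → 1 = 1
Q ↔ Q = U ↔ U = 1
(Q → (S → Q)) ∧ (Q ↔ Q) = 1 ∧ 1 = 1
In K3ʷ: S → Q = 0 → U = U  [any arg is the third value ⇒ result is the third value]
Q → (S → Q) = U → U = U
Q ↔ Q = U ↔ U = U
(Q → (S → Q)) ∧ (Q ↔ Q) = U ∧ U = U
They differ because Łukasiewicz three-valued logic Ł3 and K3ʷ treat U differently under the binary connectives.

1; U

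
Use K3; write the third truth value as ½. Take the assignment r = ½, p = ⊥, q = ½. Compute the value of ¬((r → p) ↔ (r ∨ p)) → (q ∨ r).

r → p = ½ → ⊥ = ½  [¬½ ∨ ⊥]
r ∨ p = ½ ∨ ⊥ = ½
(r → p) ↔ (r ∨ p) = ½ ↔ ½ = ½
¬((r → p) ↔ (r ∨ p)) = ¬½ = ½
q ∨ r = ½ ∨ ½ = ½
¬((r → p) ↔ (r ∨ p)) → (q ∨ r) = ½ → ½ = ½

½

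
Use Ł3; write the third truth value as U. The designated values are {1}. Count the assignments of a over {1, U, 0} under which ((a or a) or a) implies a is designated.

3

a=1: 1 ✓
a=U: 1 ✓
a=0: 1 ✓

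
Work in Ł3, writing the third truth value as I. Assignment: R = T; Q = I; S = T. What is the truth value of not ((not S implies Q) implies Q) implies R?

not S = not T = F
not S implies Q = F implies I = T  [min(1, 1−0+½)]
(not S implies Q) implies Q = T implies I = I
not ((not S implies Q) implies Q) = not I = I
not ((not S implies Q) implies Q) implies R = I implies T = T

T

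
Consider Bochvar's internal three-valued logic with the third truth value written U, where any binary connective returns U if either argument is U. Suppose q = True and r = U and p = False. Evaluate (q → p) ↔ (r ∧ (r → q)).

U

q → p = True → False = False
r → q = U → True = U
r ∧ (r → q) = U ∧ U = U
(q → p) ↔ (r ∧ (r → q)) = False ↔ U = U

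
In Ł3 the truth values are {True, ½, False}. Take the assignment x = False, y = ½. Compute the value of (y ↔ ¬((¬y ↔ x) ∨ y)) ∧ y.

½

¬y = ¬½ = ½
¬y ↔ x = ½ ↔ False = ½
(¬y ↔ x) ∨ y = ½ ∨ ½ = ½
¬((¬y ↔ x) ∨ y) = ¬½ = ½
y ↔ ¬((¬y ↔ x) ∨ y) = ½ ↔ ½ = True
(y ↔ ¬((¬y ↔ x) ∨ y)) ∧ y = True ∧ ½ = ½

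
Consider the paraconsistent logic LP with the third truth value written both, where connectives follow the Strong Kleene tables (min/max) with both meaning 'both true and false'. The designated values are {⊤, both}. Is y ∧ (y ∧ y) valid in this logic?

Countermodel: y=⊥ gives ⊥, which is not designated.

No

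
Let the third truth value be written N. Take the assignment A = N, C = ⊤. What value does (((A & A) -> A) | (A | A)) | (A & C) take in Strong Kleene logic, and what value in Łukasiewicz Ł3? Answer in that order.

In Strong Kleene logic: A & A = N & N = N
(A & A) -> A = N -> N = N  [~N | N]
A | A = N | N = N
((A & A) -> A) | (A | A) = N | N = N
A & C = N & ⊤ = N
(((A & A) -> A) | (A | A)) | (A & C) = N | N = N
In Łukasiewicz Ł3: A & A = N & N = N
(A & A) -> A = N -> N = ⊤
A | A = N | N = N
((A & A) -> A) | (A | A) = ⊤ | N = ⊤
A & C = N & ⊤ = N
(((A & A) -> A) | (A | A)) | (A & C) = ⊤ | N = ⊤
They differ because Strong Kleene logic and Łukasiewicz Ł3 treat N differently under implication.

N; ⊤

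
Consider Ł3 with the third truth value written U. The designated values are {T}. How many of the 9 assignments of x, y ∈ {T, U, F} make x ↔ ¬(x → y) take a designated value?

5

Of the 9 assignments, 5 give a value in {T}.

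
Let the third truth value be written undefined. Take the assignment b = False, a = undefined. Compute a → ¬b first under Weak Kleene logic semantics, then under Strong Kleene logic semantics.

In Weak Kleene logic: ¬b = ¬False = True
a → ¬b = undefined → True = undefined  [any arg is the third value ⇒ result is the third value]
In Strong Kleene logic: ¬b = ¬False = True
a → ¬b = undefined → True = True  [¬undefined ∨ True]
They differ because Weak Kleene logic and Strong Kleene logic treat undefined differently under the binary connectives.

undefined; True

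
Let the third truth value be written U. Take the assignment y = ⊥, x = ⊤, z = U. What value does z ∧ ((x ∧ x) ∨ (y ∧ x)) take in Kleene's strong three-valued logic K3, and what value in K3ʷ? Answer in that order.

In Kleene's strong three-valued logic K3: x ∧ x = ⊤ ∧ ⊤ = ⊤
y ∧ x = ⊥ ∧ ⊤ = ⊥
(x ∧ x) ∨ (y ∧ x) = ⊤ ∨ ⊥ = ⊤
z ∧ ((x ∧ x) ∨ (y ∧ x)) = U ∧ ⊤ = U
In K3ʷ: x ∧ x = ⊤ ∧ ⊤ = ⊤
y ∧ x = ⊥ ∧ ⊤ = ⊥
(x ∧ x) ∨ (y ∧ x) = ⊤ ∨ ⊥ = ⊤
z ∧ ((x ∧ x) ∨ (y ∧ x)) = U ∧ ⊤ = U

U; U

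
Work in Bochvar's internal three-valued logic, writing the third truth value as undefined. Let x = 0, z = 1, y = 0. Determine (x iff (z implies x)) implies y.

0

z implies x = 1 implies 0 = 0
x iff (z implies x) = 0 iff 0 = 1
(x iff (z implies x)) implies y = 1 implies 0 = 0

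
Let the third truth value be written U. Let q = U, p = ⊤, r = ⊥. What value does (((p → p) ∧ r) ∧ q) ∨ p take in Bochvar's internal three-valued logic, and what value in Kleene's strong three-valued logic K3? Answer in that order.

In Bochvar's internal three-valued logic: p → p = ⊤ → ⊤ = ⊤
(p → p) ∧ r = ⊤ ∧ ⊥ = ⊥
((p → p) ∧ r) ∧ q = ⊥ ∧ U = U
(((p → p) ∧ r) ∧ q) ∨ p = U ∨ ⊤ = U
In Kleene's strong three-valued logic K3: p → p = ⊤ → ⊤ = ⊤
(p → p) ∧ r = ⊤ ∧ ⊥ = ⊥
((p → p) ∧ r) ∧ q = ⊥ ∧ U = ⊥
(((p → p) ∧ r) ∧ q) ∨ p = ⊥ ∨ ⊤ = ⊤
They differ because Bochvar's internal three-valued logic and Kleene's strong three-valued logic K3 treat U differently under the binary connectives.

U; ⊤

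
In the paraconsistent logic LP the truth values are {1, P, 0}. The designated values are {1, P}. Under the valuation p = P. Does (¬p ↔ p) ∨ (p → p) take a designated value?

Yes

¬p = ¬P = P
¬p ↔ p = P ↔ P = P
p → p = P → P = P  [¬P ∨ P]
(¬p ↔ p) ∨ (p → p) = P ∨ P = P
P ∈ {1, P}.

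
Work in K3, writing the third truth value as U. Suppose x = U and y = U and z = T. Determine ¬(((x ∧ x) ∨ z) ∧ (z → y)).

U

x ∧ x = U ∧ U = U
(x ∧ x) ∨ z = U ∨ T = T
z → y = T → U = U  [¬T ∨ U]
((x ∧ x) ∨ z) ∧ (z → y) = T ∧ U = U
¬(((x ∧ x) ∨ z) ∧ (z → y)) = ¬U = U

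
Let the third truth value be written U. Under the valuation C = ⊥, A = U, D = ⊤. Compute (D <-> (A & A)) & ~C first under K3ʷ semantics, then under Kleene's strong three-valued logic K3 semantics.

In K3ʷ: A & A = U & U = U
D <-> (A & A) = ⊤ <-> U = U
~C = ~⊥ = ⊤
(D <-> (A & A)) & ~C = U & ⊤ = U
In Kleene's strong three-valued logic K3: A & A = U & U = U
D <-> (A & A) = ⊤ <-> U = U
~C = ~⊥ = ⊤
(D <-> (A & A)) & ~C = U & ⊤ = U

U; U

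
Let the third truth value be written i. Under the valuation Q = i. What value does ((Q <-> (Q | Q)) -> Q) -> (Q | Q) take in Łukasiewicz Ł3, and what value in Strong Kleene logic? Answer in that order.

1; i

In Łukasiewicz Ł3: Q | Q = i | i = i
Q <-> (Q | Q) = i <-> i = 1  [1 − |½−½|]
(Q <-> (Q | Q)) -> Q = 1 -> i = i
Q | Q = i | i = i
((Q <-> (Q | Q)) -> Q) -> (Q | Q) = i -> i = 1
In Strong Kleene logic: Q | Q = i | i = i
Q <-> (Q | Q) = i <-> i = i
(Q <-> (Q | Q)) -> Q = i -> i = i  [~i | i]
Q | Q = i | i = i
((Q <-> (Q | Q)) -> Q) -> (Q | Q) = i -> i = i
They differ because Łukasiewicz Ł3 and Strong Kleene logic treat i differently under implication.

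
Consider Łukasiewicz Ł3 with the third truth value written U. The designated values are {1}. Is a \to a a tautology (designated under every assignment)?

Every assignment of a over {1, U, 0} gives a value in {1}.
In particular, with a=U: a \to a = 1.

Yes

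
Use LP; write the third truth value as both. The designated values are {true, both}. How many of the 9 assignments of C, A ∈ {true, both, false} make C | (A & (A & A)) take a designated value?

8

Of the 9 assignments, 8 give a value in {true, both}.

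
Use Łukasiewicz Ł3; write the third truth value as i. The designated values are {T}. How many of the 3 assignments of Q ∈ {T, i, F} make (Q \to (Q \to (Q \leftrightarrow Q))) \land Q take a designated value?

1

Q=T: T ✓
Q=i: i ·
Q=F: F ·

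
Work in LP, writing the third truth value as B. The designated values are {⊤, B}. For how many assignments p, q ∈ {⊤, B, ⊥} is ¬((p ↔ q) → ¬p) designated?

5

Of the 9 assignments, 5 give a value in {⊤, B}.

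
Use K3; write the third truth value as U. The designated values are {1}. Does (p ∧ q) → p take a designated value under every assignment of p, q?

Countermodel: p=U, q=1 gives U, which is not designated.

No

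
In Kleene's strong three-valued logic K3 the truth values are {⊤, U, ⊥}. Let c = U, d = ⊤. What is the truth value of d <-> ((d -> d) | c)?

d -> d = ⊤ -> ⊤ = ⊤
(d -> d) | c = ⊤ | U = ⊤
d <-> ((d -> d) | c) = ⊤ <-> ⊤ = ⊤

⊤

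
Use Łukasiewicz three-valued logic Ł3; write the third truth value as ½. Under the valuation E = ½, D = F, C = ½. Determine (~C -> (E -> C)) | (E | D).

~C = ~½ = ½
E -> C = ½ -> ½ = T  [min(1, 1−½+½)]
~C -> (E -> C) = ½ -> T = T
E | D = ½ | F = ½
(~C -> (E -> C)) | (E | D) = T | ½ = T

T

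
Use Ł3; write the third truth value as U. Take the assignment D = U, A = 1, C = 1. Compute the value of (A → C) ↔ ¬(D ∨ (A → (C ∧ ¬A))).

U

A → C = 1 → 1 = 1
¬A = ¬1 = 0
C ∧ ¬A = 1 ∧ 0 = 0
A → (C ∧ ¬A) = 1 → 0 = 0
D ∨ (A → (C ∧ ¬A)) = U ∨ 0 = U
¬(D ∨ (A → (C ∧ ¬A))) = ¬U = U
(A → C) ↔ ¬(D ∨ (A → (C ∧ ¬A))) = 1 ↔ U = U  [1 − |1−½|]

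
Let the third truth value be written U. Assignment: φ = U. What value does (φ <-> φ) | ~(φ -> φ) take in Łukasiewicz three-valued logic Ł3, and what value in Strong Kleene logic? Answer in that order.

⊤; U

In Łukasiewicz three-valued logic Ł3: φ <-> φ = U <-> U = ⊤
φ -> φ = U -> U = ⊤
~(φ -> φ) = ~⊤ = ⊥
(φ <-> φ) | ~(φ -> φ) = ⊤ | ⊥ = ⊤
In Strong Kleene logic: φ <-> φ = U <-> U = U
φ -> φ = U -> U = U  [~U | U]
~(φ -> φ) = ~U = U
(φ <-> φ) | ~(φ -> φ) = U | U = U
They differ because Łukasiewicz three-valued logic Ł3 and Strong Kleene logic treat U differently under implication.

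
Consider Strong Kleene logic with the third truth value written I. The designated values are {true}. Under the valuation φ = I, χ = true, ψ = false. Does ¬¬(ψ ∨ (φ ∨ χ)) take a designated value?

φ ∨ χ = I ∨ true = true
ψ ∨ (φ ∨ χ) = false ∨ true = true
¬(ψ ∨ (φ ∨ χ)) = ¬true = false
¬¬(ψ ∨ (φ ∨ χ)) = ¬false = true
true ∈ {true}.

Yes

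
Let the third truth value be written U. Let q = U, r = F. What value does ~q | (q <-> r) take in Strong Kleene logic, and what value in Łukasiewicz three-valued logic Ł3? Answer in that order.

In Strong Kleene logic: ~q = ~U = U
q <-> r = U <-> F = U
~q | (q <-> r) = U | U = U
In Łukasiewicz three-valued logic Ł3: ~q = ~U = U
q <-> r = U <-> F = U  [1 − |½−0|]
~q | (q <-> r) = U | U = U

U; U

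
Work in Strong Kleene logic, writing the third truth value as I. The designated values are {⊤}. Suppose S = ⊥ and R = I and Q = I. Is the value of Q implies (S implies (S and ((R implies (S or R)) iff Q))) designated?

S or R = ⊥ or I = I
R implies (S or R) = I implies I = I
(R implies (S or R)) iff Q = I iff I = I
S and ((R implies (S or R)) iff Q) = ⊥ and I = ⊥
S implies (S and ((R implies (S or R)) iff Q)) = ⊥ implies ⊥ = ⊤
Q implies (S implies (S and ((R implies (S or R)) iff Q))) = I implies ⊤ = ⊤
⊤ ∈ {⊤}.

Yes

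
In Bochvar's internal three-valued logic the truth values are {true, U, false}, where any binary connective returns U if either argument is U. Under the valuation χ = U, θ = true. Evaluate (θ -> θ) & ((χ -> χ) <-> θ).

θ -> θ = true -> true = true
χ -> χ = U -> U = U  [any arg is the third value ⇒ result is the third value]
(χ -> χ) <-> θ = U <-> true = U
(θ -> θ) & ((χ -> χ) <-> θ) = true & U = U

U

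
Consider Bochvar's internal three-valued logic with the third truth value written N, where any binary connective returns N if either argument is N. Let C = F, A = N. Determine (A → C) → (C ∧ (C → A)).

A → C = N → F = N  [any arg is the third value ⇒ result is the third value]
C → A = F → N = N
C ∧ (C → A) = F ∧ N = N
(A → C) → (C ∧ (C → A)) = N → N = N

N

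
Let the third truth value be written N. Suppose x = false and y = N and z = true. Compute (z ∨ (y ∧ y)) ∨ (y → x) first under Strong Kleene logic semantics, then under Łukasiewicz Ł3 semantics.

In Strong Kleene logic: y ∧ y = N ∧ N = N
z ∨ (y ∧ y) = true ∨ N = true
y → x = N → false = N  [¬N ∨ false]
(z ∨ (y ∧ y)) ∨ (y → x) = true ∨ N = true
In Łukasiewicz Ł3: y ∧ y = N ∧ N = N
z ∨ (y ∧ y) = true ∨ N = true
y → x = N → false = N  [min(1, 1−½+0)]
(z ∨ (y ∧ y)) ∨ (y → x) = true ∨ N = true

true; true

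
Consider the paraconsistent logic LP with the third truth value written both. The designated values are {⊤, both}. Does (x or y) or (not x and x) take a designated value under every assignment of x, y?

No

Countermodel: x=⊥, y=⊥ gives ⊥, which is not designated.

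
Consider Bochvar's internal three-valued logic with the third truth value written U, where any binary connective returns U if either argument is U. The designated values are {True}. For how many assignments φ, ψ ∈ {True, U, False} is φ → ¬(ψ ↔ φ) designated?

Designated under: (φ=True, ψ=False); (φ=False, ψ=True); (φ=False, ψ=False).

3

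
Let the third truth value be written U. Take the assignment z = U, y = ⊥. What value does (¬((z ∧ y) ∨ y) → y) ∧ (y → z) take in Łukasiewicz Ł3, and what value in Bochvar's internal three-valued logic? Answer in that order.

⊥; U

In Łukasiewicz Ł3: z ∧ y = U ∧ ⊥ = ⊥
(z ∧ y) ∨ y = ⊥ ∨ ⊥ = ⊥
¬((z ∧ y) ∨ y) = ¬⊥ = ⊤
¬((z ∧ y) ∨ y) → y = ⊤ → ⊥ = ⊥
y → z = ⊥ → U = ⊤
(¬((z ∧ y) ∨ y) → y) ∧ (y → z) = ⊥ ∧ ⊤ = ⊥
In Bochvar's internal three-valued logic: z ∧ y = U ∧ ⊥ = U
(z ∧ y) ∨ y = U ∨ ⊥ = U
¬((z ∧ y) ∨ y) = ¬U = U
¬((z ∧ y) ∨ y) → y = U → ⊥ = U  [any arg is the third value ⇒ result is the third value]
y → z = ⊥ → U = U
(¬((z ∧ y) ∨ y) → y) ∧ (y → z) = U ∧ U = U
They differ because Łukasiewicz Ł3 and Bochvar's internal three-valued logic treat U differently under the binary connectives.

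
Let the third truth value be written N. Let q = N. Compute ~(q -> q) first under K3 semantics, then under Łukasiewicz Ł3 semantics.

In K3: q -> q = N -> N = N
~(q -> q) = ~N = N
In Łukasiewicz Ł3: q -> q = N -> N = ⊤  [min(1, 1−½+½)]
~(q -> q) = ~⊤ = ⊥
They differ because K3 and Łukasiewicz Ł3 treat N differently under implication.

N; ⊥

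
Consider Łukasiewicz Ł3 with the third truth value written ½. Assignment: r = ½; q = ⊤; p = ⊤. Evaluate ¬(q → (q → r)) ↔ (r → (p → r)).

q → r = ⊤ → ½ = ½
q → (q → r) = ⊤ → ½ = ½
¬(q → (q → r)) = ¬½ = ½
p → r = ⊤ → ½ = ½
r → (p → r) = ½ → ½ = ⊤
¬(q → (q → r)) ↔ (r → (p → r)) = ½ ↔ ⊤ = ½

½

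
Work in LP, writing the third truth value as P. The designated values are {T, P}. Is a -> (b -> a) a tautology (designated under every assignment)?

Yes

Every assignment of a, b over {T, P, F} gives a value in {T, P}.
In particular, with a=P, b=P: a -> (b -> a) = P.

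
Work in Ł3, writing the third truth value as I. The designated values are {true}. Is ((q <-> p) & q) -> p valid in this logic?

No

Countermodel: q=I, p=false gives I, which is not designated.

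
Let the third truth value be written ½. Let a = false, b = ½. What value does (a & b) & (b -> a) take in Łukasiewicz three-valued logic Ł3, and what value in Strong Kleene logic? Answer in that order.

In Łukasiewicz three-valued logic Ł3: a & b = false & ½ = false
b -> a = ½ -> false = ½
(a & b) & (b -> a) = false & ½ = false
In Strong Kleene logic: a & b = false & ½ = false
b -> a = ½ -> false = ½  [~½ | false]
(a & b) & (b -> a) = false & ½ = false

false; false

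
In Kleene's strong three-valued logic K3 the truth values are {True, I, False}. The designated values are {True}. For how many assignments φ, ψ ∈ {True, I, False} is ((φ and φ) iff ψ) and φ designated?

Designated under: (φ=True, ψ=True).

1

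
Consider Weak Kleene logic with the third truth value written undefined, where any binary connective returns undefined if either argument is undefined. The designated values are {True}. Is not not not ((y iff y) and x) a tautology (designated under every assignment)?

No

Countermodel: y=True, x=True gives False, which is not designated.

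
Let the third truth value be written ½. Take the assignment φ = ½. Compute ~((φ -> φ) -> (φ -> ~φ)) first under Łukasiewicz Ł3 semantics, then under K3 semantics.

In Łukasiewicz Ł3: φ -> φ = ½ -> ½ = True  [min(1, 1−½+½)]
~φ = ~½ = ½
φ -> ~φ = ½ -> ½ = True
(φ -> φ) -> (φ -> ~φ) = True -> True = True
~((φ -> φ) -> (φ -> ~φ)) = ~True = False
In K3: φ -> φ = ½ -> ½ = ½
~φ = ~½ = ½
φ -> ~φ = ½ -> ½ = ½
(φ -> φ) -> (φ -> ~φ) = ½ -> ½ = ½
~((φ -> φ) -> (φ -> ~φ)) = ~½ = ½
They differ because Łukasiewicz Ł3 and K3 treat ½ differently under implication.

False; ½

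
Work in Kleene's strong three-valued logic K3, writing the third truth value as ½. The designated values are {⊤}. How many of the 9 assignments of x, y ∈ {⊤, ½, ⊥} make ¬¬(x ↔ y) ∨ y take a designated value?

Designated under: (x=⊤, y=⊤); (x=½, y=⊤); (x=⊥, y=⊤); (x=⊥, y=⊥).

4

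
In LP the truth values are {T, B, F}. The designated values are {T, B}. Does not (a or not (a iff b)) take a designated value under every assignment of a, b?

No

Countermodel: a=T, b=T gives F, which is not designated.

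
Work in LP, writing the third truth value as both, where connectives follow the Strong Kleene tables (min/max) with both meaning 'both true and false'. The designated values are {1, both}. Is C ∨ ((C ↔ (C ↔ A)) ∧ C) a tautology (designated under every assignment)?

No

Countermodel: C=0, A=1 gives 0, which is not designated.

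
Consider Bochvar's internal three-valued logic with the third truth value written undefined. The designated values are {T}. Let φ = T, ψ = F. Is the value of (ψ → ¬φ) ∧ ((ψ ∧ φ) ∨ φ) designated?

¬φ = ¬T = F
ψ → ¬φ = F → F = T
ψ ∧ φ = F ∧ T = F
(ψ ∧ φ) ∨ φ = F ∨ T = T
(ψ → ¬φ) ∧ ((ψ ∧ φ) ∨ φ) = T ∧ T = T
T ∈ {T}.

Yes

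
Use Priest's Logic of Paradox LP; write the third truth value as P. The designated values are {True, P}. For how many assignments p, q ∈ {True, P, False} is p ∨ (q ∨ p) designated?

8

Of the 9 assignments, 8 give a value in {True, P}.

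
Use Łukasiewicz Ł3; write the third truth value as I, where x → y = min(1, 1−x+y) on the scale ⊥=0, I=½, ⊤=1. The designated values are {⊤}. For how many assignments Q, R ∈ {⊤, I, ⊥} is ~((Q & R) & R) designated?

Of the 9 assignments, 5 give a value in {⊤}.

5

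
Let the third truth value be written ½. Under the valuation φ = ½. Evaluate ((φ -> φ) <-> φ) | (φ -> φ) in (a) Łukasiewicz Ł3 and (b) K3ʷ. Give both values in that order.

In Łukasiewicz Ł3: φ -> φ = ½ -> ½ = true
(φ -> φ) <-> φ = true <-> ½ = ½
φ -> φ = ½ -> ½ = true
((φ -> φ) <-> φ) | (φ -> φ) = ½ | true = true
In K3ʷ: φ -> φ = ½ -> ½ = ½
(φ -> φ) <-> φ = ½ <-> ½ = ½
φ -> φ = ½ -> ½ = ½
((φ -> φ) <-> φ) | (φ -> φ) = ½ | ½ = ½
They differ because Łukasiewicz Ł3 and K3ʷ treat ½ differently under the binary connectives.

true; ½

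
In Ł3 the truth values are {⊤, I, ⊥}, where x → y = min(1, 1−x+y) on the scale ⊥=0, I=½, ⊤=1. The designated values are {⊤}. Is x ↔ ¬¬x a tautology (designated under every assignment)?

Yes

Every assignment of x over {⊤, I, ⊥} gives a value in {⊤}.
In particular, with x=I: x ↔ ¬¬x = ⊤.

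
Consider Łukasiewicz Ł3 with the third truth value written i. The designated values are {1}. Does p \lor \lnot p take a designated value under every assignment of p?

Countermodel: p=i gives i, which is not designated.

No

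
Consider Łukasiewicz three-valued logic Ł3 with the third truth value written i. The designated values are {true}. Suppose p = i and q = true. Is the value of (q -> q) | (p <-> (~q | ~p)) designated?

Yes

q -> q = true -> true = true
~q = ~true = false
~p = ~i = i
~q | ~p = false | i = i
p <-> (~q | ~p) = i <-> i = true
(q -> q) | (p <-> (~q | ~p)) = true | true = true
true ∈ {true}.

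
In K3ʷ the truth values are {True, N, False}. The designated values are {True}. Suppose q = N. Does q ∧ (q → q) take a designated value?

q → q = N → N = N  [any arg is the third value ⇒ result is the third value]
q ∧ (q → q) = N ∧ N = N
N ∉ {True}.

No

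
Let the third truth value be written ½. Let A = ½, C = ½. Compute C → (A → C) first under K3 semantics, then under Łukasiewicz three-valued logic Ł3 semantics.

In K3: A → C = ½ → ½ = ½
C → (A → C) = ½ → ½ = ½
In Łukasiewicz three-valued logic Ł3: A → C = ½ → ½ = 1  [min(1, 1−½+½)]
C → (A → C) = ½ → 1 = 1
They differ because K3 and Łukasiewicz three-valued logic Ł3 treat ½ differently under implication.

½; 1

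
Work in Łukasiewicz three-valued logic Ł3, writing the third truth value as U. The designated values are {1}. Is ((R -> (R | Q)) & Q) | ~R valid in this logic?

Countermodel: R=1, Q=U gives U, which is not designated.

No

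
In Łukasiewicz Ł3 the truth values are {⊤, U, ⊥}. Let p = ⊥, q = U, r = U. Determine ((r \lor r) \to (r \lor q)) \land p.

r \lor r = U \lor U = U
r \lor q = U \lor U = U
(r \lor r) \to (r \lor q) = U \to U = ⊤  [min(1, 1−½+½)]
((r \lor r) \to (r \lor q)) \land p = ⊤ \land ⊥ = ⊥

⊥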